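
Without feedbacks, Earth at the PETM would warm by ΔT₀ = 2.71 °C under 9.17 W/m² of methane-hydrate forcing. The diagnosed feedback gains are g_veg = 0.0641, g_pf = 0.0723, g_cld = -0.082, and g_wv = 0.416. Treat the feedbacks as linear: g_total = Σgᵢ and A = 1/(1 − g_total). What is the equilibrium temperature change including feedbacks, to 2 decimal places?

5.12 °C

Total gain g = 0.0641 + 0.0723 − 0.082 + 0.416 = 0.4704.
Amplification A = 1/(1 − 0.4704) = 1.888.
ΔT = 2.71 × 1.888 = 5.12 °C.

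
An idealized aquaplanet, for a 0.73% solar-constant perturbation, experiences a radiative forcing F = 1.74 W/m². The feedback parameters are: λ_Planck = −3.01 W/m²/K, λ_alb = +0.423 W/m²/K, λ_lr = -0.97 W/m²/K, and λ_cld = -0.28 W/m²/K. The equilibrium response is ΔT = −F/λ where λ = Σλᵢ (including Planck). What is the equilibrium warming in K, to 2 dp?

Net feedback parameter λ = (−3.01) + (+0.423) + (-0.97) + (-0.28) = -3.837 W/m²/K.
ΔT = −F/λ = −1.74/(-3.837) = 0.45 K.

0.45 K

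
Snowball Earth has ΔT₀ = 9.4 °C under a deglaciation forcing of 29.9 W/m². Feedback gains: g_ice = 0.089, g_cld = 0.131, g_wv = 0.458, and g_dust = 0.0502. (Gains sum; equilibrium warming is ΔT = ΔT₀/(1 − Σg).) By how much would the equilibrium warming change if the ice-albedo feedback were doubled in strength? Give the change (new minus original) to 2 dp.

Original: g = 0.7282, ΔT = 9.4/(1−0.7282) = 34.5843 °C.
With doubled ice-albedo: g' = 0.8172, ΔT' = 9.4/(1−0.8172) = 51.4223 °C.
Change = 51.4223 − 34.5843 = 16.84 °C.

16.84 °C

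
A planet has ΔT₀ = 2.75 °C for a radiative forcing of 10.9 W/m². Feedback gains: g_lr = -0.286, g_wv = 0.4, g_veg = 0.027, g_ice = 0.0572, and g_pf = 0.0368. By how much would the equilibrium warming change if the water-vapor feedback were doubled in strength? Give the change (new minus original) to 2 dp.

3.94 °C

Original: g = 0.235, ΔT = 2.75/(1−0.235) = 3.5948 °C.
With doubled water-vapor: g' = 0.635, ΔT' = 2.75/(1−0.635) = 7.5342 °C.
Change = 7.5342 − 3.5948 = 3.94 °C.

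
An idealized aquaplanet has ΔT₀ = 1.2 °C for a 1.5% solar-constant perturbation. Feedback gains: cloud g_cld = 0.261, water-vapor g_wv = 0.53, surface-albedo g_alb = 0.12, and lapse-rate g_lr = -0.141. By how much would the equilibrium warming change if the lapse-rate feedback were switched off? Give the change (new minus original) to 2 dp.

8.27 °C

Original: g = 0.77, ΔT = 1.2/(1−0.77) = 5.2174 °C.
Without lapse-rate: g' = 0.911, ΔT' = 1.2/(1−0.911) = 13.4831 °C.
Change = 13.4831 − 5.2174 = 8.27 °C.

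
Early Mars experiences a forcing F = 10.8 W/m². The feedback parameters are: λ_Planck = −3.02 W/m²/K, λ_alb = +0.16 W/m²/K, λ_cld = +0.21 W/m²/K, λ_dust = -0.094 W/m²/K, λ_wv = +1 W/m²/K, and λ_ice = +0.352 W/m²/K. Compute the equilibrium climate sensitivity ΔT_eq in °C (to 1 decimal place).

Net feedback parameter λ = (−3.02) + (+0.16) + (+0.21) + (-0.094) + (+1) + (+0.352) = -1.392 W/m²/K.
ΔT = −F/λ = −10.8/(-1.392) = 7.8 °C.

7.8 °C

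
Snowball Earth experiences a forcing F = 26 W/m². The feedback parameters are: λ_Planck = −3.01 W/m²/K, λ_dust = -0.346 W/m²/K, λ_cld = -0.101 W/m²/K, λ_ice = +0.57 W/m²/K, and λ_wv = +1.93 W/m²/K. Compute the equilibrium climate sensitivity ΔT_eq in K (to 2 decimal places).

Net feedback parameter λ = (−3.01) + (-0.346) + (-0.101) + (+0.57) + (+1.93) = -0.957 W/m²/K.
ΔT = −F/λ = −26/(-0.957) = 27.17 K.

27.17 K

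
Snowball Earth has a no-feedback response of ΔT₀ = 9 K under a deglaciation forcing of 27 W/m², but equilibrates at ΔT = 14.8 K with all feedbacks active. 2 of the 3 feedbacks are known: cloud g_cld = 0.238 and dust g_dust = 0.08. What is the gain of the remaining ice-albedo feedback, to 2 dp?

0.07

Amplification A = ΔT/ΔT₀ = 14.8/9 = 1.644.
Total gain g = 1 − 1/A = 1 − 1/1.644 = 0.3917.
Known gains sum to 0.238 + 0.08 = 0.318.
g_ice = 0.3917 − 0.318 = 0.07.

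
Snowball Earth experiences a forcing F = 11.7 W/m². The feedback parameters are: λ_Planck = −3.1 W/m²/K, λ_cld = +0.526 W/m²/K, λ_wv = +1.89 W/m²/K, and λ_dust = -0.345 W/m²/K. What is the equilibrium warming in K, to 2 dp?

11.37 K

Net feedback parameter λ = (−3.1) + (+0.526) + (+1.89) + (-0.345) = -1.029 W/m²/K.
ΔT = −F/λ = −11.7/(-1.029) = 11.37 K.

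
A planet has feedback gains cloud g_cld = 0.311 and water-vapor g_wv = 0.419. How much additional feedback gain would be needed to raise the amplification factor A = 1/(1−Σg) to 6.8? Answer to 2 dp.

Current total gain = 0.73.
Target gain for A = 6.8: g* = 1 − 1/6.8 = 0.8529.
Additional gain needed = 0.8529 − 0.73 = 0.12.

0.12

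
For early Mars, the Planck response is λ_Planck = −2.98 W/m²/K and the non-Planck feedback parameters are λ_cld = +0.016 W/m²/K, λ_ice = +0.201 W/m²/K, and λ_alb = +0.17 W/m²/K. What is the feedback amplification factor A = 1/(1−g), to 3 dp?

1.149

Convert to gains: g_cld = 0.016/2.98 = 0.005369; g_ice = 0.201/2.98 = 0.06745; g_alb = 0.17/2.98 = 0.05705.
Total gain g = 0.129869.
A = 1/(1 − 0.129869) = 1.149.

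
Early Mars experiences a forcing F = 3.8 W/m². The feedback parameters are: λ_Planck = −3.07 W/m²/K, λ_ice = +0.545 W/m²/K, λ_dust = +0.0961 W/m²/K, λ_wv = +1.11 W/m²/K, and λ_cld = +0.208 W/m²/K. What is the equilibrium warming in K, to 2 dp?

3.42 K

Net feedback parameter λ = (−3.07) + (+0.545) + (+0.0961) + (+1.11) + (+0.208) = -1.1109 W/m²/K.
ΔT = −F/λ = −3.8/(-1.1109) = 3.42 K.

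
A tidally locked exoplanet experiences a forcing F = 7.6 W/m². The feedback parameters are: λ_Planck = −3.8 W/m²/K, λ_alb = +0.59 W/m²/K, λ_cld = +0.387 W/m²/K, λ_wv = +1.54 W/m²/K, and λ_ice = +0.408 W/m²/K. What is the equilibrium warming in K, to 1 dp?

Net feedback parameter λ = (−3.8) + (+0.59) + (+0.387) + (+1.54) + (+0.408) = -0.875 W/m²/K.
ΔT = −F/λ = −7.6/(-0.875) = 8.7 K.

8.7 K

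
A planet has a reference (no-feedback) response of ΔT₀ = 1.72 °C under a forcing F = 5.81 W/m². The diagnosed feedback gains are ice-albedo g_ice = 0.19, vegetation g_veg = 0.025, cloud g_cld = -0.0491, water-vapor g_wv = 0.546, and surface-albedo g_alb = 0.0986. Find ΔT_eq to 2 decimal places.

Total gain g = 0.19 + 0.025 − 0.0491 + 0.546 + 0.0986 = 0.8105.
Amplification A = 1/(1 − 0.8105) = 5.277.
ΔT = 1.72 × 5.277 = 9.08 °C.

9.08 °C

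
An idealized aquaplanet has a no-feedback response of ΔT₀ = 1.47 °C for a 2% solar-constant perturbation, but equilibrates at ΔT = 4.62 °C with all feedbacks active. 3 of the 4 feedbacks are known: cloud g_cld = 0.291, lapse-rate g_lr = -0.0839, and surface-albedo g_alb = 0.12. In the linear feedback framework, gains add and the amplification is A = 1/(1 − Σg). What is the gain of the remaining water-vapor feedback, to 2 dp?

0.35

Amplification A = ΔT/ΔT₀ = 4.62/1.47 = 3.143.
Total gain g = 1 − 1/A = 1 − 1/3.143 = 0.6818.
Known gains sum to 0.291 − 0.0839 + 0.12 = 0.3271.
g_wv = 0.6818 − 0.3271 = 0.35.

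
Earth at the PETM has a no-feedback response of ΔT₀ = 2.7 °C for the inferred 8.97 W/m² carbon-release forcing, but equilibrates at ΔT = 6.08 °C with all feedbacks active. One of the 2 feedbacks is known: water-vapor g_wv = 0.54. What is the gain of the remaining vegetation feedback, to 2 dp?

0.02

Amplification A = ΔT/ΔT₀ = 6.08/2.7 = 2.252.
Total gain g = 1 − 1/A = 1 − 1/2.252 = 0.556.
The known gain is 0.54.
g_veg = 0.556 − 0.54 = 0.02.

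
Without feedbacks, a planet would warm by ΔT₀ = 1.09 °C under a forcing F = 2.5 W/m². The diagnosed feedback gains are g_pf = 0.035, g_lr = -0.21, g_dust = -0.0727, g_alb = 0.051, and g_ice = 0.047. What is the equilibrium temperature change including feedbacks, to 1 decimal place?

Total gain g = 0.035 − 0.21 − 0.0727 + 0.051 + 0.047 = -0.1497.
Amplification A = 1/(1 + 0.1497) = 0.8698.
ΔT = 1.09 × 0.8698 = 0.9 °C.

0.9 °C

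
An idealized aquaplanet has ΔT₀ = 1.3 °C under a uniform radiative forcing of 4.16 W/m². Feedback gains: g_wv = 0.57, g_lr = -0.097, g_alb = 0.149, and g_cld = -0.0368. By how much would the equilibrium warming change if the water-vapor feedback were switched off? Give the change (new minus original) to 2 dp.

Original: g = 0.5852, ΔT = 1.3/(1−0.5852) = 3.1340 °C.
Without water-vapor: g' = 0.0152, ΔT' = 1.3/(1−0.0152) = 1.3201 °C.
Change = 1.3201 − 3.1340 = -1.81 °C.

-1.81 °C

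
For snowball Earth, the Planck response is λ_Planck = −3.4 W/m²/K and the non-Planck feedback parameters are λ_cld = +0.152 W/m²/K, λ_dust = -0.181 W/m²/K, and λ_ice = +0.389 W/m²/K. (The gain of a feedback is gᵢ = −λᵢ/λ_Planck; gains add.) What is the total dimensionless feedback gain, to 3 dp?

Convert to gains: g_cld = 0.152/3.4 = 0.04471; g_dust = -0.181/3.4 = -0.05324; g_ice = 0.389/3.4 = 0.1144.
Total gain g = 0.10587.

0.106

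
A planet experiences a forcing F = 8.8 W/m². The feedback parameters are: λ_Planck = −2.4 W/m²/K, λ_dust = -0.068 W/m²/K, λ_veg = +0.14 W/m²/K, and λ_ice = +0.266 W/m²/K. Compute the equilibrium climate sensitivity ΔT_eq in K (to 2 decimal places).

Net feedback parameter λ = (−2.4) + (-0.068) + (+0.14) + (+0.266) = -2.062 W/m²/K.
ΔT = −F/λ = −8.8/(-2.062) = 4.27 K.

4.27 K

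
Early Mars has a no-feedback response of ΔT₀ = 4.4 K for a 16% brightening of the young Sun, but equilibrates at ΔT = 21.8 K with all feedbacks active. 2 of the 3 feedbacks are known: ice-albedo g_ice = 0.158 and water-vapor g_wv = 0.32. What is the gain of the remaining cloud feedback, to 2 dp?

Amplification A = ΔT/ΔT₀ = 21.8/4.4 = 4.955.
Total gain g = 1 − 1/A = 1 − 1/4.955 = 0.7982.
Known gains sum to 0.158 + 0.32 = 0.478.
g_cld = 0.7982 − 0.478 = 0.32.

0.32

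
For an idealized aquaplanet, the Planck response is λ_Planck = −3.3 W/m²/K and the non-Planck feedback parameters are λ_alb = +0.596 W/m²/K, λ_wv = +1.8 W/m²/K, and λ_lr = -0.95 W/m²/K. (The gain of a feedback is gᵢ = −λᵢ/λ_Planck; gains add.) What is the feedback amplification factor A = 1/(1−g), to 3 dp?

Convert to gains: g_alb = 0.596/3.3 = 0.1806; g_wv = 1.8/3.3 = 0.5455; g_lr = -0.95/3.3 = -0.2879.
Total gain g = 0.4382.
A = 1/(1 − 0.4382) = 1.780.

1.780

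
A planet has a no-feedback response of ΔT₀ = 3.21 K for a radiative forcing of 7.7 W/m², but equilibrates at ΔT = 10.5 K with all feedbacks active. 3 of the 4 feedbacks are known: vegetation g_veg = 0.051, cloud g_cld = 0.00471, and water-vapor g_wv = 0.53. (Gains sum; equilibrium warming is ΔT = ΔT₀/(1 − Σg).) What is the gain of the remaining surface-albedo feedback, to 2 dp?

0.11

Amplification A = ΔT/ΔT₀ = 10.5/3.21 = 3.271.
Total gain g = 1 − 1/A = 1 − 1/3.271 = 0.6943.
Known gains sum to 0.051 + 0.00471 + 0.53 = 0.58571.
g_alb = 0.6943 − 0.58571 = 0.11.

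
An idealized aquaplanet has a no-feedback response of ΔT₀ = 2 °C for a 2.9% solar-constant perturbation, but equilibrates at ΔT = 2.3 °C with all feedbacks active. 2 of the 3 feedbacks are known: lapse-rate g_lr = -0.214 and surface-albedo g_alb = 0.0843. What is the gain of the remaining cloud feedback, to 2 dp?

Amplification A = ΔT/ΔT₀ = 2.3/2 = 1.15.
Total gain g = 1 − 1/A = 1 − 1/1.15 = 0.1304.
Known gains sum to -0.214 + 0.0843 = -0.1297.
g_cld = 0.1304 + 0.1297 = 0.26.

0.26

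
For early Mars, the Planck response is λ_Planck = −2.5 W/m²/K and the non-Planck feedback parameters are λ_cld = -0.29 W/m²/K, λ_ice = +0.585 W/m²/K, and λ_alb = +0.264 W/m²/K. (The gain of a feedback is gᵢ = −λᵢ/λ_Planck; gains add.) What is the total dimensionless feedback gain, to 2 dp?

Convert to gains: g_cld = -0.29/2.5 = -0.116; g_ice = 0.585/2.5 = 0.234; g_alb = 0.264/2.5 = 0.1056.
Total gain g = 0.2236.

0.22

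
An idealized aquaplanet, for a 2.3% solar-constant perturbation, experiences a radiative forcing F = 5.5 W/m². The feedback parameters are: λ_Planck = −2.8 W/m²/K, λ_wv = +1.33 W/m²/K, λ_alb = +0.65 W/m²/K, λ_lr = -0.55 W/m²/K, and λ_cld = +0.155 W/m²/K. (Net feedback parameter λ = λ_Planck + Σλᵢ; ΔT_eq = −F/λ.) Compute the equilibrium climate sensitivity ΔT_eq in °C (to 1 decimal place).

Net feedback parameter λ = (−2.8) + (+1.33) + (+0.65) + (-0.55) + (+0.155) = -1.215 W/m²/K.
ΔT = −F/λ = −5.5/(-1.215) = 4.5 °C.

4.5 °C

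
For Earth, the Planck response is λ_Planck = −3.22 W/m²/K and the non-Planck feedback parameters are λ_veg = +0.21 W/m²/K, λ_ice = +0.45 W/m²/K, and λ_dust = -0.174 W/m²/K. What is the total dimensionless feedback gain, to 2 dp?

0.15

Convert to gains: g_veg = 0.21/3.22 = 0.06522; g_ice = 0.45/3.22 = 0.1398; g_dust = -0.174/3.22 = -0.05404.
Total gain g = 0.15098.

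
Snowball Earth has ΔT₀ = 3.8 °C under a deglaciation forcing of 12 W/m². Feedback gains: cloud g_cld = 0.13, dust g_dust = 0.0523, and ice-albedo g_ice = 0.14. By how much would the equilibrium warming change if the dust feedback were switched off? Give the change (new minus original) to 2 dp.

-0.40 °C

Original: g = 0.3223, ΔT = 3.8/(1−0.3223) = 5.6072 °C.
Without dust: g' = 0.27, ΔT' = 3.8/(1−0.27) = 5.2055 °C.
Change = 5.2055 − 5.6072 = -0.40 °C.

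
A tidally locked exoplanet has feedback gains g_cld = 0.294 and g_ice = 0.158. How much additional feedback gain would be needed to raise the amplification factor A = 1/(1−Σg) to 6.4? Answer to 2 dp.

0.39

Current total gain = 0.452.
Target gain for A = 6.4: g* = 1 − 1/6.4 = 0.8438.
Additional gain needed = 0.8438 − 0.452 = 0.39.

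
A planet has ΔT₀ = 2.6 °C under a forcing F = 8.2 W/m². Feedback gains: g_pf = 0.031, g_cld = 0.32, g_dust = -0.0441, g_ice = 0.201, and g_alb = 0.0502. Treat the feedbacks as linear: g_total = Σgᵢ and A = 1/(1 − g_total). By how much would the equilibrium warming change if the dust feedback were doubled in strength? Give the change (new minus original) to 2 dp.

Original: g = 0.5581, ΔT = 2.6/(1−0.5581) = 5.8837 °C.
With doubled dust: g' = 0.514, ΔT' = 2.6/(1−0.514) = 5.3498 °C.
Change = 5.3498 − 5.8837 = -0.53 °C.

-0.53 °C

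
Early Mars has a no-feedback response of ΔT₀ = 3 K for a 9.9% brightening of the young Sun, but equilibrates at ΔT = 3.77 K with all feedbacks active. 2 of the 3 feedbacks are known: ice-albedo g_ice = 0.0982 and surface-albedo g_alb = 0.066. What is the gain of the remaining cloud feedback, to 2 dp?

Amplification A = ΔT/ΔT₀ = 3.77/3 = 1.257.
Total gain g = 1 − 1/A = 1 − 1/1.257 = 0.2045.
Known gains sum to 0.0982 + 0.066 = 0.1642.
g_cld = 0.2045 − 0.1642 = 0.04.

0.04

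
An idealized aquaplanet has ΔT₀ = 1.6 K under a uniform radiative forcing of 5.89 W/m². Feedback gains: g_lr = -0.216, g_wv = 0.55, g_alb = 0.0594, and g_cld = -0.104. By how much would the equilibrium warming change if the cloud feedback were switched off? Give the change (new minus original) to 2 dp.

Original: g = 0.2894, ΔT = 1.6/(1−0.2894) = 2.2516 K.
Without cloud: g' = 0.3934, ΔT' = 1.6/(1−0.3934) = 2.6377 K.
Change = 2.6377 − 2.2516 = 0.39 K.

0.39 K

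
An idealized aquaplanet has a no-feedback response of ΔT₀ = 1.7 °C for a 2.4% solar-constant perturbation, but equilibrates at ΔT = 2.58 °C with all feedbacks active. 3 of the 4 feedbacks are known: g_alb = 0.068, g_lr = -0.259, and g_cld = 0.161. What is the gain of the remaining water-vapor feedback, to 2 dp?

Amplification A = ΔT/ΔT₀ = 2.58/1.7 = 1.518.
Total gain g = 1 − 1/A = 1 − 1/1.518 = 0.3412.
Known gains sum to 0.068 − 0.259 + 0.161 = -0.03.
g_wv = 0.3412 + 0.03 = 0.37.

0.37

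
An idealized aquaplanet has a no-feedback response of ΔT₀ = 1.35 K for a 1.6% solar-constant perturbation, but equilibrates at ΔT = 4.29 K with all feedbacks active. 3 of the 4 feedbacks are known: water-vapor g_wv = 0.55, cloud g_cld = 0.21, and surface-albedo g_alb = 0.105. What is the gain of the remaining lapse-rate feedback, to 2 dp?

-0.18

Amplification A = ΔT/ΔT₀ = 4.29/1.35 = 3.178.
Total gain g = 1 − 1/A = 1 − 1/3.178 = 0.6853.
Known gains sum to 0.55 + 0.21 + 0.105 = 0.865.
g_lr = 0.6853 − 0.865 = -0.18.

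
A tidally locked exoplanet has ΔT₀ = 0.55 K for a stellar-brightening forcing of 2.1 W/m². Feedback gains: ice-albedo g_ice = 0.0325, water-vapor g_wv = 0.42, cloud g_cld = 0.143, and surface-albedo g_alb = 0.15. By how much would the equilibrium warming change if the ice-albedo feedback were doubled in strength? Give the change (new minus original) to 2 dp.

0.32 K

Original: g = 0.7455, ΔT = 0.55/(1−0.7455) = 2.1611 K.
With doubled ice-albedo: g' = 0.778, ΔT' = 0.55/(1−0.778) = 2.4775 K.
Change = 2.4775 − 2.1611 = 0.32 K.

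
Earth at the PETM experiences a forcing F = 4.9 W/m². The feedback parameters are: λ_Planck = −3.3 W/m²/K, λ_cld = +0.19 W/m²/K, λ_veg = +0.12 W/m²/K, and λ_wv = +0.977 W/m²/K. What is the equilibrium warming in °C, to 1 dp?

2.4 °C

Net feedback parameter λ = (−3.3) + (+0.19) + (+0.12) + (+0.977) = -2.013 W/m²/K.
ΔT = −F/λ = −4.9/(-2.013) = 2.4 °C.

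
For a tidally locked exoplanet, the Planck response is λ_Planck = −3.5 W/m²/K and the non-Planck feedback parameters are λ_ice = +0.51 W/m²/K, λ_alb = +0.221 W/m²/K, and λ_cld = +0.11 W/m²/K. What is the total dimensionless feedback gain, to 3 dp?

Convert to gains: g_ice = 0.51/3.5 = 0.1457; g_alb = 0.221/3.5 = 0.06314; g_cld = 0.11/3.5 = 0.03143.
Total gain g = 0.24027.

0.240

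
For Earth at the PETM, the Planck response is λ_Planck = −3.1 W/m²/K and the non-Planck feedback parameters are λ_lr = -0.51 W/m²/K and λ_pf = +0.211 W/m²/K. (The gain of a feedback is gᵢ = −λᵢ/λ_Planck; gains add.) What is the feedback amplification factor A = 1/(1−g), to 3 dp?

Convert to gains: g_lr = -0.51/3.1 = -0.1645; g_pf = 0.211/3.1 = 0.06806.
Total gain g = -0.09644.
A = 1/(1 + 0.09644) = 0.912.

0.912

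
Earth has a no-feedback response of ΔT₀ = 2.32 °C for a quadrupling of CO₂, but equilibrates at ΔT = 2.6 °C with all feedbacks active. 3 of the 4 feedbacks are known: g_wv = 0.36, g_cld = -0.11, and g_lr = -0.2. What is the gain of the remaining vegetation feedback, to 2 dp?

0.06

Amplification A = ΔT/ΔT₀ = 2.6/2.32 = 1.121.
Total gain g = 1 − 1/A = 1 − 1/1.121 = 0.1079.
Known gains sum to 0.36 − 0.11 − 0.2 = 0.05.
g_veg = 0.1079 − 0.05 = 0.06.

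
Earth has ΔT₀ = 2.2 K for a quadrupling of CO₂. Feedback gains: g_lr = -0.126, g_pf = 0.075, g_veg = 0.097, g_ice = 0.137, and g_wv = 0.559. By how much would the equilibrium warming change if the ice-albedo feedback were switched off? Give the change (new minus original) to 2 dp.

Original: g = 0.742, ΔT = 2.2/(1−0.742) = 8.5271 K.
Without ice-albedo: g' = 0.605, ΔT' = 2.2/(1−0.605) = 5.5696 K.
Change = 5.5696 − 8.5271 = -2.96 K.

-2.96 K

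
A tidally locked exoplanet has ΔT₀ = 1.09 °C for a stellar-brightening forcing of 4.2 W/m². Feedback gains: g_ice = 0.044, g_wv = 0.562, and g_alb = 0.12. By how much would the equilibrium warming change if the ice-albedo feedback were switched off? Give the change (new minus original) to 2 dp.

-0.55 °C

Original: g = 0.726, ΔT = 1.09/(1−0.726) = 3.9781 °C.
Without ice-albedo: g' = 0.682, ΔT' = 1.09/(1−0.682) = 3.4277 °C.
Change = 3.4277 − 3.9781 = -0.55 °C.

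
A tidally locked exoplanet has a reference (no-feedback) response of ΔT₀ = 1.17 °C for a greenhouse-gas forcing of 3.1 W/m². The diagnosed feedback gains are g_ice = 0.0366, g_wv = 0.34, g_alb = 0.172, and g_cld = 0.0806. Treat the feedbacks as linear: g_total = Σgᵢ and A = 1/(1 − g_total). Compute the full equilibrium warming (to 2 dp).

3.16 °C

Total gain g = 0.0366 + 0.34 + 0.172 + 0.0806 = 0.6292.
Amplification A = 1/(1 − 0.6292) = 2.697.
ΔT = 1.17 × 2.697 = 3.16 °C.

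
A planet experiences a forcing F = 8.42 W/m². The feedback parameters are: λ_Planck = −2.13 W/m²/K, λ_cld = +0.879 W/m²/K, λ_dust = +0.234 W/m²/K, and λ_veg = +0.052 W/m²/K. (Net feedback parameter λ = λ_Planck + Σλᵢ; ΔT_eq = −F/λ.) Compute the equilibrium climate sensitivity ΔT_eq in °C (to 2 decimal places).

8.73 °C

Net feedback parameter λ = (−2.13) + (+0.879) + (+0.234) + (+0.052) = -0.965 W/m²/K.
ΔT = −F/λ = −8.42/(-0.965) = 8.73 °C.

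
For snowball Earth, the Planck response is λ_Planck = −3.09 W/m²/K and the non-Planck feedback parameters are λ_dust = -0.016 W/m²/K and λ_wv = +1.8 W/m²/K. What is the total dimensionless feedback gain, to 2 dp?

Convert to gains: g_dust = -0.016/3.09 = -0.005178; g_wv = 1.8/3.09 = 0.5825.
Total gain g = 0.577322.

0.58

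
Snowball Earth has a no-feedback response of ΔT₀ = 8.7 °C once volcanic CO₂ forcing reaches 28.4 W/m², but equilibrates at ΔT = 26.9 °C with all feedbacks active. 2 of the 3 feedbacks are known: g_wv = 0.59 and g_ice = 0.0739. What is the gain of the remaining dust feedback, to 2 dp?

Amplification A = ΔT/ΔT₀ = 26.9/8.7 = 3.092.
Total gain g = 1 − 1/A = 1 − 1/3.092 = 0.6766.
Known gains sum to 0.59 + 0.0739 = 0.6639.
g_dust = 0.6766 − 0.6639 = 0.01.

0.01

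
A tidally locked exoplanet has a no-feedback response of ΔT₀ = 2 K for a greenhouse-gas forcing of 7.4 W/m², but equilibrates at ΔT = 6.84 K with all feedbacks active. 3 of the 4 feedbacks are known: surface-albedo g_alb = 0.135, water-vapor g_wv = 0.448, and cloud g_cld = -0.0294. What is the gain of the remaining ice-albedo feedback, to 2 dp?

0.15

Amplification A = ΔT/ΔT₀ = 6.84/2 = 3.42.
Total gain g = 1 − 1/A = 1 − 1/3.42 = 0.7076.
Known gains sum to 0.135 + 0.448 − 0.0294 = 0.5536.
g_ice = 0.7076 − 0.5536 = 0.15.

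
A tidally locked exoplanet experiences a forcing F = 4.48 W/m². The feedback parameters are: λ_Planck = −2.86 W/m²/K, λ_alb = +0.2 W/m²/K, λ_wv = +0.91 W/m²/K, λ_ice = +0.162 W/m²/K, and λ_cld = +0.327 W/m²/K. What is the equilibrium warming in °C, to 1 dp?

3.6 °C

Net feedback parameter λ = (−2.86) + (+0.2) + (+0.91) + (+0.162) + (+0.327) = -1.261 W/m²/K.
ΔT = −F/λ = −4.48/(-1.261) = 3.6 °C.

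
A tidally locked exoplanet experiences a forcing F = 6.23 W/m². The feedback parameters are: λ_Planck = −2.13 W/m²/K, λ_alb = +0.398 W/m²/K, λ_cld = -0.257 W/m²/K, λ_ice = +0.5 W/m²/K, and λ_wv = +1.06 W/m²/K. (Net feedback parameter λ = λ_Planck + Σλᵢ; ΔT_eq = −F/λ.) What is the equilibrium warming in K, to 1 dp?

Net feedback parameter λ = (−2.13) + (+0.398) + (-0.257) + (+0.5) + (+1.06) = -0.429 W/m²/K.
ΔT = −F/λ = −6.23/(-0.429) = 14.5 K.

14.5 K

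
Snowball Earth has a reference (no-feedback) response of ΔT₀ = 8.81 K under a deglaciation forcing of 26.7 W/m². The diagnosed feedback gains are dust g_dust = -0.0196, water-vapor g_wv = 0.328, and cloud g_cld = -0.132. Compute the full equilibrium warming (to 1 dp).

Total gain g = -0.0196 + 0.328 − 0.132 = 0.1764.
Amplification A = 1/(1 − 0.1764) = 1.214.
ΔT = 8.81 × 1.214 = 10.7 K.

10.7 K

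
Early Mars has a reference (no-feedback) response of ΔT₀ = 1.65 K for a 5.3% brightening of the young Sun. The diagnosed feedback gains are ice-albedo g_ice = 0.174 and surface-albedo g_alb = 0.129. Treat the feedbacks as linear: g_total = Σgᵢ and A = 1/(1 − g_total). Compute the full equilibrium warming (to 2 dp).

2.37 K

Total gain g = 0.174 + 0.129 = 0.303.
Amplification A = 1/(1 − 0.303) = 1.435.
ΔT = 1.65 × 1.435 = 2.37 K.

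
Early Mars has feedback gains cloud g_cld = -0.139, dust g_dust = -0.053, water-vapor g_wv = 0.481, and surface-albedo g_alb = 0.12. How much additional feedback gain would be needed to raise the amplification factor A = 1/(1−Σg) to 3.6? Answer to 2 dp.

0.31

Current total gain = 0.409.
Target gain for A = 3.6: g* = 1 − 1/3.6 = 0.7222.
Additional gain needed = 0.7222 − 0.409 = 0.31.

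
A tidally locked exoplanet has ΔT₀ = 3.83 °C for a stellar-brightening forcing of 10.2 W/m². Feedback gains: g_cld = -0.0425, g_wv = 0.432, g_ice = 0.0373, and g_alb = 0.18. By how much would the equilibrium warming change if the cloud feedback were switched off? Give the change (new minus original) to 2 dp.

Original: g = 0.6068, ΔT = 3.83/(1−0.6068) = 9.7406 °C.
Without cloud: g' = 0.6493, ΔT' = 3.83/(1−0.6493) = 10.9210 °C.
Change = 10.9210 − 9.7406 = 1.18 °C.

1.18 °C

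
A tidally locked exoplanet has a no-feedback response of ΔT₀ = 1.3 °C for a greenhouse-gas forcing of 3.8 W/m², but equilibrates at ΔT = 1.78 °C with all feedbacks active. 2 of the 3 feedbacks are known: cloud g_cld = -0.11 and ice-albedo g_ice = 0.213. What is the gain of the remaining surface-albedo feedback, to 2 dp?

Amplification A = ΔT/ΔT₀ = 1.78/1.3 = 1.369.
Total gain g = 1 − 1/A = 1 − 1/1.369 = 0.2695.
Known gains sum to -0.11 + 0.213 = 0.103.
g_alb = 0.2695 − 0.103 = 0.17.

0.17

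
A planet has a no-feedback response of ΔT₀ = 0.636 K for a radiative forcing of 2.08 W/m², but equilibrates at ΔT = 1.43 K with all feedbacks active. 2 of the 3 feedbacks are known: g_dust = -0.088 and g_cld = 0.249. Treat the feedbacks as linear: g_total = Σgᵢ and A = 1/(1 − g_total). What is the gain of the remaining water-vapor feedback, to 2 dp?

Amplification A = ΔT/ΔT₀ = 1.43/0.636 = 2.248.
Total gain g = 1 − 1/A = 1 − 1/2.248 = 0.5552.
Known gains sum to -0.088 + 0.249 = 0.161.
g_wv = 0.5552 − 0.161 = 0.39.

0.39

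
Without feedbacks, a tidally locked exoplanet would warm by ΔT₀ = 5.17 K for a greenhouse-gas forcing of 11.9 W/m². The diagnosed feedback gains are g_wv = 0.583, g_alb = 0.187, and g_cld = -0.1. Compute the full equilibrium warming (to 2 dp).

Total gain g = 0.583 + 0.187 − 0.1 = 0.67.
Amplification A = 1/(1 − 0.67) = 3.03.
ΔT = 5.17 × 3.03 = 15.67 K.

15.67 K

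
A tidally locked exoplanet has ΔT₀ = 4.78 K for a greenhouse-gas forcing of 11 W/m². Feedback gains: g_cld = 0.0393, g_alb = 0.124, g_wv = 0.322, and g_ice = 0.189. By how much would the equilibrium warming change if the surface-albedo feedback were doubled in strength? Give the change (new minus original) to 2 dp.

Original: g = 0.6743, ΔT = 4.78/(1−0.6743) = 14.6761 K.
With doubled surface-albedo: g' = 0.7983, ΔT' = 4.78/(1−0.7983) = 23.6986 K.
Change = 23.6986 − 14.6761 = 9.02 K.

9.02 K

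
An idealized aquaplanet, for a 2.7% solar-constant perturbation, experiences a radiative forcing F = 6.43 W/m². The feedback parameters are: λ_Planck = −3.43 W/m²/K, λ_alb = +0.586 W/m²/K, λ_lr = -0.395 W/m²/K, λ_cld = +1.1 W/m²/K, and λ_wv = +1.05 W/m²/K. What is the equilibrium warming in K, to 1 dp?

Net feedback parameter λ = (−3.43) + (+0.586) + (-0.395) + (+1.1) + (+1.05) = -1.089 W/m²/K.
ΔT = −F/λ = −6.43/(-1.089) = 5.9 K.

5.9 K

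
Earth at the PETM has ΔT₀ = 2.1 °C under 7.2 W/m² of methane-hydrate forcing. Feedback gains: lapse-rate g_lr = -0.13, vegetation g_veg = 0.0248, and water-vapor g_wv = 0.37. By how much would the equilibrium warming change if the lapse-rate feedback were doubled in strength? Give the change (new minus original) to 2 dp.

-0.43 °C

Original: g = 0.2648, ΔT = 2.1/(1−0.2648) = 2.8564 °C.
With doubled lapse-rate: g' = 0.1348, ΔT' = 2.1/(1−0.1348) = 2.4272 °C.
Change = 2.4272 − 2.8564 = -0.43 °C.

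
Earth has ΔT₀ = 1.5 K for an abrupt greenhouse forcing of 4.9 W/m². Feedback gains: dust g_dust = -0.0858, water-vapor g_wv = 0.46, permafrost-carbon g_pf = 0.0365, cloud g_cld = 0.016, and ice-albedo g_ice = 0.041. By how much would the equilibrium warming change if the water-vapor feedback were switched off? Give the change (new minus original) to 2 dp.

-1.31 K

Original: g = 0.4677, ΔT = 1.5/(1−0.4677) = 2.8180 K.
Without water-vapor: g' = 0.0077, ΔT' = 1.5/(1−0.0077) = 1.5116 K.
Change = 1.5116 − 2.8180 = -1.31 K.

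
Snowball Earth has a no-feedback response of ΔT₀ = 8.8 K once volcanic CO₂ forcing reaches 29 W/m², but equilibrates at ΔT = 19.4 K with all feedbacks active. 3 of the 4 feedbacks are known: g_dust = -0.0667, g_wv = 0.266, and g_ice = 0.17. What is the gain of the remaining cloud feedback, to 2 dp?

0.18

Amplification A = ΔT/ΔT₀ = 19.4/8.8 = 2.205.
Total gain g = 1 − 1/A = 1 − 1/2.205 = 0.5465.
Known gains sum to -0.0667 + 0.266 + 0.17 = 0.3693.
g_cld = 0.5465 − 0.3693 = 0.18.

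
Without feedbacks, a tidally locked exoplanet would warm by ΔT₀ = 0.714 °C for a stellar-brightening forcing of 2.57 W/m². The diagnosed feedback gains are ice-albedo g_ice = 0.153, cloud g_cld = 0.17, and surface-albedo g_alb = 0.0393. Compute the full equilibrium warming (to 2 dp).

1.12 °C

Total gain g = 0.153 + 0.17 + 0.0393 = 0.3623.
Amplification A = 1/(1 − 0.3623) = 1.568.
ΔT = 0.714 × 1.568 = 1.12 °C.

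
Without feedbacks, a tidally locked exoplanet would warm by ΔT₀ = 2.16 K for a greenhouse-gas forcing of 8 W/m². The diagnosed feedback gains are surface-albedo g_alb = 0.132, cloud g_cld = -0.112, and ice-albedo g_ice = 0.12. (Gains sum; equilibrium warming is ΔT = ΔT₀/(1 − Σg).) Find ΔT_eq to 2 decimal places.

2.51 K

Total gain g = 0.132 − 0.112 + 0.12 = 0.14.
Amplification A = 1/(1 − 0.14) = 1.163.
ΔT = 2.16 × 1.163 = 2.51 K.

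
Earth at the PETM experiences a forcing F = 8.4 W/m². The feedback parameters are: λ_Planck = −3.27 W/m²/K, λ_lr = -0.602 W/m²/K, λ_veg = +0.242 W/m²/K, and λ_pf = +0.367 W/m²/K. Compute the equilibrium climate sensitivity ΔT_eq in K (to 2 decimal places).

Net feedback parameter λ = (−3.27) + (-0.602) + (+0.242) + (+0.367) = -3.263 W/m²/K.
ΔT = −F/λ = −8.4/(-3.263) = 2.57 K.

2.57 K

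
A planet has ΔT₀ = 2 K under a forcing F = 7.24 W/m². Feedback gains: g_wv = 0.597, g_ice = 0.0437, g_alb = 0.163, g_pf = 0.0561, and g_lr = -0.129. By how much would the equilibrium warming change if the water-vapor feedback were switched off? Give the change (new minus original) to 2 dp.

Original: g = 0.7308, ΔT = 2/(1−0.7308) = 7.4294 K.
Without water-vapor: g' = 0.1338, ΔT' = 2/(1−0.1338) = 2.3089 K.
Change = 2.3089 − 7.4294 = -5.12 K.

-5.12 K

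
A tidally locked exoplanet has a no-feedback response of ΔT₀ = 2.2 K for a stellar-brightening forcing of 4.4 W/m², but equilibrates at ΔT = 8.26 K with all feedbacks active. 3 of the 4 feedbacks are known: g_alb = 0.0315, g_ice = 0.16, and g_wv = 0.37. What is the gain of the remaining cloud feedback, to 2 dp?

0.17

Amplification A = ΔT/ΔT₀ = 8.26/2.2 = 3.755.
Total gain g = 1 − 1/A = 1 − 1/3.755 = 0.7337.
Known gains sum to 0.0315 + 0.16 + 0.37 = 0.5615.
g_cld = 0.7337 − 0.5615 = 0.17.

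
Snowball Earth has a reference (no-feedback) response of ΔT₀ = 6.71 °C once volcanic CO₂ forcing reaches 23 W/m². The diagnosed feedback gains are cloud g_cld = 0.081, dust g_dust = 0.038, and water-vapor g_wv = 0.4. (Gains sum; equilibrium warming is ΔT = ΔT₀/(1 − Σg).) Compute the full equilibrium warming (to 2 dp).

13.95 °C

Total gain g = 0.081 + 0.038 + 0.4 = 0.519.
Amplification A = 1/(1 − 0.519) = 2.079.
ΔT = 6.71 × 2.079 = 13.95 °C.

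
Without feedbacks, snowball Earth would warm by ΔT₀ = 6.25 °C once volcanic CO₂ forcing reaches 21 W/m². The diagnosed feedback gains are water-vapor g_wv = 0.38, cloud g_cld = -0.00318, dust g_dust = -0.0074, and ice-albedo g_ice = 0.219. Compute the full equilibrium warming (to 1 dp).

Total gain g = 0.38 − 0.00318 − 0.0074 + 0.219 = 0.58842.
Amplification A = 1/(1 − 0.58842) = 2.43.
ΔT = 6.25 × 2.43 = 15.2 °C.

15.2 °C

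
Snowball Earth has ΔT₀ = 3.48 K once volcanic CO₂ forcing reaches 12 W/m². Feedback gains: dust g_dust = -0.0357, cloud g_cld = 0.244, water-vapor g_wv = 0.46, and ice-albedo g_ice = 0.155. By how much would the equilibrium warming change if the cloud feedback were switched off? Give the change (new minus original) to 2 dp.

-11.42 K

Original: g = 0.8233, ΔT = 3.48/(1−0.8233) = 19.6944 K.
Without cloud: g' = 0.5793, ΔT' = 3.48/(1−0.5793) = 8.2719 K.
Change = 8.2719 − 19.6944 = -11.42 K.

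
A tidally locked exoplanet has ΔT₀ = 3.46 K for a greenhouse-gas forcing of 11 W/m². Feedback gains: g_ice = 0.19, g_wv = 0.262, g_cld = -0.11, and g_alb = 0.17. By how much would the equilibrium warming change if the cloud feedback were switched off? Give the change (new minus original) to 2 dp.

2.06 K

Original: g = 0.512, ΔT = 3.46/(1−0.512) = 7.0902 K.
Without cloud: g' = 0.622, ΔT' = 3.46/(1−0.622) = 9.1534 K.
Change = 9.1534 − 7.0902 = 2.06 K.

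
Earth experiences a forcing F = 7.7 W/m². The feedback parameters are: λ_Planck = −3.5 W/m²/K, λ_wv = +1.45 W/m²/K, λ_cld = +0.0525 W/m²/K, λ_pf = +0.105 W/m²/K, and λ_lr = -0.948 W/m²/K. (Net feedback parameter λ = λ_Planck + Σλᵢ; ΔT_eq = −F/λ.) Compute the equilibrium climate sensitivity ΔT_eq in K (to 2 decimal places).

2.71 K

Net feedback parameter λ = (−3.5) + (+1.45) + (+0.0525) + (+0.105) + (-0.948) = -2.8405 W/m²/K.
ΔT = −F/λ = −7.7/(-2.8405) = 2.71 K.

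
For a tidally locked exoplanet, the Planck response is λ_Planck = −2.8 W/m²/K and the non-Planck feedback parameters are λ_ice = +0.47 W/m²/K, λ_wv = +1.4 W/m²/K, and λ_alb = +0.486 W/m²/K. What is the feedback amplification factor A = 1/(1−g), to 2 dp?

Convert to gains: g_ice = 0.47/2.8 = 0.1679; g_wv = 1.4/2.8 = 0.5; g_alb = 0.486/2.8 = 0.1736.
Total gain g = 0.8415.
A = 1/(1 − 0.8415) = 6.31.

6.31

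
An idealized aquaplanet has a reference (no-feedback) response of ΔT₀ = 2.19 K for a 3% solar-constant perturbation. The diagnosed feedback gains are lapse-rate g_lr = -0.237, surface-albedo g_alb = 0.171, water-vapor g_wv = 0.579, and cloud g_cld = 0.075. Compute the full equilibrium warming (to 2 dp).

Total gain g = -0.237 + 0.171 + 0.579 + 0.075 = 0.588.
Amplification A = 1/(1 − 0.588) = 2.427.
ΔT = 2.19 × 2.427 = 5.32 K.

5.32 K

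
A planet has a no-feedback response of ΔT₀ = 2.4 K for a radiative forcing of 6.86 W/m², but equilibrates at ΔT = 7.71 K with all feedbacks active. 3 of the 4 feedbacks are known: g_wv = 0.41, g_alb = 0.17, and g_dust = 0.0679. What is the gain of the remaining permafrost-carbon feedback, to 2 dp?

Amplification A = ΔT/ΔT₀ = 7.71/2.4 = 3.212.
Total gain g = 1 − 1/A = 1 − 1/3.212 = 0.6887.
Known gains sum to 0.41 + 0.17 + 0.0679 = 0.6479.
g_pf = 0.6887 − 0.6479 = 0.04.

0.04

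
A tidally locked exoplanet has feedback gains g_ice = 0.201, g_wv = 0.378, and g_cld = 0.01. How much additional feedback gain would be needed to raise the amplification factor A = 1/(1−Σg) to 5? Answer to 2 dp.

0.21

Current total gain = 0.589.
Target gain for A = 5: g* = 1 − 1/5 = 0.8.
Additional gain needed = 0.8 − 0.589 = 0.21.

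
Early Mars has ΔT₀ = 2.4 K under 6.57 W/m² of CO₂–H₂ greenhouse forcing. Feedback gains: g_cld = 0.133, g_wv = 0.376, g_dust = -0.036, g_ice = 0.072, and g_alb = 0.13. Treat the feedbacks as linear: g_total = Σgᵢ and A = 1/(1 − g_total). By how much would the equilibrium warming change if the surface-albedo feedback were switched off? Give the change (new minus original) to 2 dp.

Original: g = 0.675, ΔT = 2.4/(1−0.675) = 7.3846 K.
Without surface-albedo: g' = 0.545, ΔT' = 2.4/(1−0.545) = 5.2747 K.
Change = 5.2747 − 7.3846 = -2.11 K.

-2.11 K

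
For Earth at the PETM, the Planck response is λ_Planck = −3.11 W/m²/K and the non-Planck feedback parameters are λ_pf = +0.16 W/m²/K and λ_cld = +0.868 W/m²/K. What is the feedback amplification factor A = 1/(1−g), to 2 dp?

Convert to gains: g_pf = 0.16/3.11 = 0.05145; g_cld = 0.868/3.11 = 0.2791.
Total gain g = 0.33055.
A = 1/(1 − 0.33055) = 1.49.

1.49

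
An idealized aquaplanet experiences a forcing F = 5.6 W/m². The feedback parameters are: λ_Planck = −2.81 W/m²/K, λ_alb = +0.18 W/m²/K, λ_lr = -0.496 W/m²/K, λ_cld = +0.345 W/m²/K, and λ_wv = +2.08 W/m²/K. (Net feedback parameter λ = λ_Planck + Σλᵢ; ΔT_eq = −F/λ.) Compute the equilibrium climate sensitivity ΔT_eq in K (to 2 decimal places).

Net feedback parameter λ = (−2.81) + (+0.18) + (-0.496) + (+0.345) + (+2.08) = -0.701 W/m²/K.
ΔT = −F/λ = −5.6/(-0.701) = 7.99 K.

7.99 K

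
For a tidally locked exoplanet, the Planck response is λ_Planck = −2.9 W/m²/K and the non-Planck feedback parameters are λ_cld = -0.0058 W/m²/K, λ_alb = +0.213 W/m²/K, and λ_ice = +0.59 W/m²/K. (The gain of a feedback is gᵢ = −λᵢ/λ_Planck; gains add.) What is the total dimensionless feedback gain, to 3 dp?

Convert to gains: g_cld = -0.0058/2.9 = -0.002; g_alb = 0.213/2.9 = 0.07345; g_ice = 0.59/2.9 = 0.2034.
Total gain g = 0.27485.

0.275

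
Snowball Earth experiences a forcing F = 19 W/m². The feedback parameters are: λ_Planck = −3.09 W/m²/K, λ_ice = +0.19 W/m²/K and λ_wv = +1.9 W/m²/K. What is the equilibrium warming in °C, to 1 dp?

Net feedback parameter λ = (−3.09) + (+0.19) + (+1.9) = -1 W/m²/K.
ΔT = −F/λ = −19/(-1) = 19.0 °C.

19.0 °C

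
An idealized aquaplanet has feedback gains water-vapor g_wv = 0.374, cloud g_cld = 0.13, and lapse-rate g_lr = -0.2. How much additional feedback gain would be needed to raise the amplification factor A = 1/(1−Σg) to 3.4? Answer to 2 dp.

Current total gain = 0.304.
Target gain for A = 3.4: g* = 1 − 1/3.4 = 0.7059.
Additional gain needed = 0.7059 − 0.304 = 0.40.

0.40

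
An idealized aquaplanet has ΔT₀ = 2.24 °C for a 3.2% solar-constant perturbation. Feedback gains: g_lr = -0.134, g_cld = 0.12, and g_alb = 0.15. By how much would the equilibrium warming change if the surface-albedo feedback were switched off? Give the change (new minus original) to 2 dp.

Original: g = 0.136, ΔT = 2.24/(1−0.136) = 2.5926 °C.
Without surface-albedo: g' = -0.014, ΔT' = 2.24/(1+0.014) = 2.2091 °C.
Change = 2.2091 − 2.5926 = -0.38 °C.

-0.38 °C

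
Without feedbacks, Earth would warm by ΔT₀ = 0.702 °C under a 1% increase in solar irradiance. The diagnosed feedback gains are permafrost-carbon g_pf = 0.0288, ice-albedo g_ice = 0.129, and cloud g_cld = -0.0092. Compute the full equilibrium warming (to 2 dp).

Total gain g = 0.0288 + 0.129 − 0.0092 = 0.1486.
Amplification A = 1/(1 − 0.1486) = 1.175.
ΔT = 0.702 × 1.175 = 0.82 °C.

0.82 °C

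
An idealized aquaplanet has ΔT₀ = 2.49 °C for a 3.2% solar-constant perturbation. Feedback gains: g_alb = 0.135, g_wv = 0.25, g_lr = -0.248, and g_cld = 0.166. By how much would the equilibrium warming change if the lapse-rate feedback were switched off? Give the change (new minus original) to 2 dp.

Original: g = 0.303, ΔT = 2.49/(1−0.303) = 3.5725 °C.
Without lapse-rate: g' = 0.551, ΔT' = 2.49/(1−0.551) = 5.5457 °C.
Change = 5.5457 − 3.5725 = 1.97 °C.

1.97 °C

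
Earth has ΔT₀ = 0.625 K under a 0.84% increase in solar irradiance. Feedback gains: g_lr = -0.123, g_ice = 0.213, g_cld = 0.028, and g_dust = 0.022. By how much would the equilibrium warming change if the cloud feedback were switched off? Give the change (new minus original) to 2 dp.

Original: g = 0.14, ΔT = 0.625/(1−0.14) = 0.7267 K.
Without cloud: g' = 0.112, ΔT' = 0.625/(1−0.112) = 0.7038 K.
Change = 0.7038 − 0.7267 = -0.02 K.

-0.02 K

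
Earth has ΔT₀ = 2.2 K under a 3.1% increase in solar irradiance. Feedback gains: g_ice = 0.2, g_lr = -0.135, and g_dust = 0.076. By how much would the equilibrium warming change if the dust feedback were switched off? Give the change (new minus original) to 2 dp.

Original: g = 0.141, ΔT = 2.2/(1−0.141) = 2.5611 K.
Without dust: g' = 0.065, ΔT' = 2.2/(1−0.065) = 2.3529 K.
Change = 2.3529 − 2.5611 = -0.21 K.

-0.21 K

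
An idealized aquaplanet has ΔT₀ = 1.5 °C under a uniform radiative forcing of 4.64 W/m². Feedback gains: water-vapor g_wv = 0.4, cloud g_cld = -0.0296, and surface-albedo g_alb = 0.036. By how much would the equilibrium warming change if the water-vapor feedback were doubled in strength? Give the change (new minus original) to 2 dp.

Original: g = 0.4064, ΔT = 1.5/(1−0.4064) = 2.5270 °C.
With doubled water-vapor: g' = 0.8064, ΔT' = 1.5/(1−0.8064) = 7.7479 °C.
Change = 7.7479 − 2.5270 = 5.22 °C.

5.22 °C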